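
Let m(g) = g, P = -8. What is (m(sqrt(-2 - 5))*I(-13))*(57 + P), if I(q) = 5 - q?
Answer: 882*I*sqrt(7) ≈ 2333.6*I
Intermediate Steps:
(m(sqrt(-2 - 5))*I(-13))*(57 + P) = (sqrt(-2 - 5)*(5 - 1*(-13)))*(57 - 8) = (sqrt(-7)*(5 + 13))*49 = ((I*sqrt(7))*18)*49 = (18*I*sqrt(7))*49 = 882*I*sqrt(7)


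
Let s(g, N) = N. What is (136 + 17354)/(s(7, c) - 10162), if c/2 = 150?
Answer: -8745/4931 ≈ -1.7735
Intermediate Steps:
c = 300 (c = 2*150 = 300)
(136 + 17354)/(s(7, c) - 10162) = (136 + 17354)/(300 - 10162) = 17490/(-9862) = 17490*(-1/9862) = -8745/4931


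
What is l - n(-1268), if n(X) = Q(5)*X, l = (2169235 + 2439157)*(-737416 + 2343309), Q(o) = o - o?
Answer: 7400584454056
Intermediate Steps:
Q(o) = 0
l = 7400584454056 (l = 4608392*1605893 = 7400584454056)
n(X) = 0 (n(X) = 0*X = 0)
l - n(-1268) = 7400584454056 - 1*0 = 7400584454056 + 0 = 7400584454056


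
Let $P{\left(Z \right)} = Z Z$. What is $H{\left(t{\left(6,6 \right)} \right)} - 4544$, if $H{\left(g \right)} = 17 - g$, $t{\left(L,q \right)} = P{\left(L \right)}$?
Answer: $-4563$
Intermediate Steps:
$P{\left(Z \right)} = Z^{2}$
$t{\left(L,q \right)} = L^{2}$
$H{\left(t{\left(6,6 \right)} \right)} - 4544 = \left(17 - 6^{2}\right) - 4544 = \left(17 - 36\right) - 4544 = -19 - 4544 = -4563$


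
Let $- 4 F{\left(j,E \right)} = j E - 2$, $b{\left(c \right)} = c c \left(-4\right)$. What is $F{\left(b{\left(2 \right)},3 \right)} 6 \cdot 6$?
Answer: $450$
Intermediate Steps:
$b{\left(c \right)} = - 4 c^{2}$ ($b{\left(c \right)} = c^{2} \left(-4\right) = - 4 c^{2}$)
$F{\left(j,E \right)} = \frac{1}{2} - \frac{E j}{4}$ ($F{\left(j,E \right)} = - \frac{j E - 2}{4} = - \frac{E j - 2}{4} = - \frac{-2 + E j}{4} = \frac{1}{2} - \frac{E j}{4}$)
$F{\left(b{\left(2 \right)},3 \right)} 6 \cdot 6 = \left(\frac{1}{2} - \frac{3 \left(- 4 \cdot 2^{2}\right)}{4}\right) 6 \cdot 6 = \left(\frac{1}{2} - \frac{3 \left(\left(-4\right) 4\right)}{4}\right) 6 \cdot 6 = \left(\frac{1}{2} - \frac{3}{4} \left(-16\right)\right) 6 \cdot 6 = \left(\frac{1}{2} + 12\right) 6 \cdot 6 = \frac{25}{2} \cdot 6 \cdot 6 = 75 \cdot 6 = 450$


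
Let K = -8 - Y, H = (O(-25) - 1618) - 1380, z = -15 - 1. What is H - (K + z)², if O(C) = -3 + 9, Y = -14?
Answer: -3092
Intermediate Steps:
O(C) = 6
z = -16
H = -2992 (H = (6 - 1618) - 1380 = -1612 - 1380 = -2992)
K = 6 (K = -8 - 1*(-14) = -8 + 14 = 6)
H - (K + z)² = -2992 - (6 - 16)² = -2992 - 1*(-10)² = -2992 - 1*100 = -2992 - 100 = -3092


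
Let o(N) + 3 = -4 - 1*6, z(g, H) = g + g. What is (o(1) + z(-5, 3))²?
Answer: 529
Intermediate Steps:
z(g, H) = 2*g
o(N) = -13 (o(N) = -3 + (-4 - 1*6) = -3 + (-4 - 6) = -3 - 10 = -13)
(o(1) + z(-5, 3))² = (-13 + 2*(-5))² = (-13 - 10)² = (-23)² = 529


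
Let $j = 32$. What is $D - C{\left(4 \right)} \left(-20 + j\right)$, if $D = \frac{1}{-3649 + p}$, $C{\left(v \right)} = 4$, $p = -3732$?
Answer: $- \frac{354289}{7381} \approx -48.0$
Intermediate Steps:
$D = - \frac{1}{7381}$ ($D = \frac{1}{-3649 - 3732} = \frac{1}{-7381} = - \frac{1}{7381} \approx -0.00013548$)
$D - C{\left(4 \right)} \left(-20 + j\right) = - \frac{1}{7381} - 4 \left(-20 + 32\right) = - \frac{1}{7381} - 4 \cdot 12 = - \frac{1}{7381} - 48 = - \frac{354289}{7381}$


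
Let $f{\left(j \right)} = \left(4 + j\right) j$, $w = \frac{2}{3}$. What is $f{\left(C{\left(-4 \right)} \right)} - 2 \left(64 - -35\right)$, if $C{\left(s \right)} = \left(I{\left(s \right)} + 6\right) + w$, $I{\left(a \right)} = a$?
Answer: $- \frac{1622}{9} \approx -180.22$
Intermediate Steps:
$w = \frac{2}{3}$ ($w = 2 \cdot \frac{1}{3} = \frac{2}{3} \approx 0.66667$)
$C{\left(s \right)} = \frac{20}{3} + s$ ($C{\left(s \right)} = \left(s + 6\right) + \frac{2}{3} = \left(6 + s\right) + \frac{2}{3} = \frac{20}{3} + s$)
$f{\left(j \right)} = j \left(4 + j\right)$
$f{\left(C{\left(-4 \right)} \right)} - 2 \left(64 - -35\right) = \left(\frac{20}{3} - 4\right) \left(4 + \left(\frac{20}{3} - 4\right)\right) - 2 \left(64 - -35\right) = \frac{8 \left(4 + \frac{8}{3}\right)}{3} - 2 \left(64 + 35\right) = \frac{8}{3} \cdot \frac{20}{3} - 198 = \frac{160}{9} - 198 = - \frac{1622}{9}$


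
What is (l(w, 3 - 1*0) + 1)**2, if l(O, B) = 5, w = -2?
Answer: 36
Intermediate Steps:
(l(w, 3 - 1*0) + 1)**2 = (5 + 1)**2 = 6**2 = 36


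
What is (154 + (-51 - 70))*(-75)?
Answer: -2475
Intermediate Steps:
(154 + (-51 - 70))*(-75) = (154 - 121)*(-75) = 33*(-75) = -2475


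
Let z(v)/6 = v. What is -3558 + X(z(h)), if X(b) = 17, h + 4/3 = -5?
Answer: -3541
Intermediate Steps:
h = -19/3 (h = -4/3 - 5 = -19/3 ≈ -6.3333)
z(v) = 6*v
-3558 + X(z(h)) = -3558 + 17 = -3541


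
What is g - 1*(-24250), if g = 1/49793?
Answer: 1207480251/49793 ≈ 24250.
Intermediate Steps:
g = 1/49793 ≈ 2.0083e-5
g - 1*(-24250) = 1/49793 - 1*(-24250) = 1/49793 + 24250 = 1207480251/49793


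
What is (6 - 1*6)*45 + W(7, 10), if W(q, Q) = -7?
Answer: -7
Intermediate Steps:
(6 - 1*6)*45 + W(7, 10) = (6 - 1*6)*45 - 7 = (6 - 6)*45 - 7 = 0*45 - 7 = 0 - 7 = -7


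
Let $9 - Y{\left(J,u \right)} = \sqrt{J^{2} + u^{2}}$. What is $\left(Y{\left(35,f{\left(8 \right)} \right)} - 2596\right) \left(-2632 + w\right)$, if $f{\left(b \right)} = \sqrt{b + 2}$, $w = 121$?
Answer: $6495957 + 2511 \sqrt{1235} \approx 6.5842 \cdot 10^{6}$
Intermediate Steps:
$f{\left(b \right)} = \sqrt{2 + b}$
$Y{\left(J,u \right)} = 9 - \sqrt{J^{2} + u^{2}}$
$\left(Y{\left(35,f{\left(8 \right)} \right)} - 2596\right) \left(-2632 + w\right) = \left(\left(9 - \sqrt{35^{2} + \left(\sqrt{2 + 8}\right)^{2}}\right) - 2596\right) \left(-2632 + 121\right) = \left(\left(9 - \sqrt{1225 + \left(\sqrt{10}\right)^{2}}\right) - 2596\right) \left(-2511\right) = \left(\left(9 - \sqrt{1225 + 10}\right) - 2596\right) \left(-2511\right) = \left(\left(9 - \sqrt{1235}\right) - 2596\right) \left(-2511\right) = \left(-2587 - \sqrt{1235}\right) \left(-2511\right) = 6495957 + 2511 \sqrt{1235}$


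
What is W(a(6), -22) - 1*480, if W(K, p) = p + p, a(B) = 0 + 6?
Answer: -524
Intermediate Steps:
a(B) = 6
W(K, p) = 2*p
W(a(6), -22) - 1*480 = 2*(-22) - 1*480 = -44 - 480 = -524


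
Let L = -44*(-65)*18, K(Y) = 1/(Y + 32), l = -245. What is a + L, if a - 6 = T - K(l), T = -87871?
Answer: -7750004/213 ≈ -36385.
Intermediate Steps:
K(Y) = 1/(32 + Y)
a = -18715244/213 (a = 6 + (-87871 - 1/(32 - 245)) = 6 + (-87871 - 1/(-213)) = 6 + (-87871 - 1*(-1/213)) = 6 + (-87871 + 1/213) = 6 - 18716522/213 = -18715244/213 ≈ -87865.)
L = 51480 (L = 2860*18 = 51480)
a + L = -18715244/213 + 51480 = -7750004/213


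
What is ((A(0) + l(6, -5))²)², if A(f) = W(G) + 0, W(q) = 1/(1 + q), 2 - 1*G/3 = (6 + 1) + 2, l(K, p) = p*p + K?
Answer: 146812351921/160000 ≈ 9.1758e+5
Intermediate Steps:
l(K, p) = K + p² (l(K, p) = p² + K = K + p²)
G = -21 (G = 6 - 3*((6 + 1) + 2) = 6 - 3*(7 + 2) = 6 - 3*9 = 6 - 27 = -21)
A(f) = -1/20 (A(f) = 1/(1 - 21) + 0 = 1/(-20) + 0 = -1/20 + 0 = -1/20)
((A(0) + l(6, -5))²)² = ((-1/20 + (6 + (-5)²))²)² = ((-1/20 + (6 + 25))²)² = ((-1/20 + 31)²)² = ((619/20)²)² = (383161/400)² = 146812351921/160000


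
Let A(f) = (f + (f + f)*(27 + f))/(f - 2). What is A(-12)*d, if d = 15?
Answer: 2790/7 ≈ 398.57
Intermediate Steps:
A(f) = (f + 2*f*(27 + f))/(-2 + f) (A(f) = (f + (2*f)*(27 + f))/(-2 + f) = (f + 2*f*(27 + f))/(-2 + f))
A(-12)*d = -12*(55 + 2*(-12))/(-2 - 12)*15 = -12*(55 - 24)/(-14)*15 = -12*(-1/14)*31*15 = (186/7)*15 = 2790/7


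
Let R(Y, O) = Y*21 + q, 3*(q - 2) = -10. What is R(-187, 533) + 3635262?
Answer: 10894001/3 ≈ 3.6313e+6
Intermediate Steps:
q = -4/3 (q = 2 + (⅓)*(-10) = 2 - 10/3 = -4/3 ≈ -1.3333)
R(Y, O) = -4/3 + 21*Y (R(Y, O) = Y*21 - 4/3 = 21*Y - 4/3 = -4/3 + 21*Y)
R(-187, 533) + 3635262 = (-4/3 + 21*(-187)) + 3635262 = (-4/3 - 3927) + 3635262 = -11785/3 + 3635262 = 10894001/3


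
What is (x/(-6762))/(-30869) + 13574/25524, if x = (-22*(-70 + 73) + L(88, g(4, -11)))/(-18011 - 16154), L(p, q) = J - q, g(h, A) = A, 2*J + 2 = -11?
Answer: 16133765738774351/30337279851907980 ≈ 0.53181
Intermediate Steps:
J = -13/2 (J = -1 + (½)*(-11) = -1 - 11/2 = -13/2 ≈ -6.5000)
L(p, q) = -13/2 - q
x = 123/68330 (x = (-22*(-70 + 73) + (-13/2 - 1*(-11)))/(-18011 - 16154) = (-22*3 + (-13/2 + 11))/(-34165) = (-66 + 9/2)*(-1/34165) = -123/2*(-1/34165) = 123/68330 ≈ 0.0018001)
(x/(-6762))/(-30869) + 13574/25524 = ((123/68330)/(-6762))/(-30869) + 13574/25524 = ((123/68330)*(-1/6762))*(-1/30869) + 13574*(1/25524) = -41/154015820*(-1/30869) + 6787/12762 = 41/4754314347580 + 6787/12762 = 16133765738774351/30337279851907980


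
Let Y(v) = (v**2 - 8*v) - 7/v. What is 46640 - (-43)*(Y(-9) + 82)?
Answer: 511006/9 ≈ 56778.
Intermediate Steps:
Y(v) = v**2 - 8*v - 7/v
46640 - (-43)*(Y(-9) + 82) = 46640 - (-43)*((-7 + (-9)**2*(-8 - 9))/(-9) + 82) = 46640 - (-43)*(-(-7 + 81*(-17))/9 + 82) = 46640 - (-43)*(-(-7 - 1377)/9 + 82) = 46640 - (-43)*(-1/9*(-1384) + 82) = 46640 - (-43)*(1384/9 + 82) = 46640 - (-43)*2122/9 = 46640 - 1*(-91246/9) = 46640 + 91246/9 = 511006/9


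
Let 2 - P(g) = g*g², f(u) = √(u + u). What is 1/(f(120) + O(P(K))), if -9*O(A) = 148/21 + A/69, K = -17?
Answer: 2029083/38340959 + 933156*√15/38340959 ≈ 0.14718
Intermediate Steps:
f(u) = √2*√u (f(u) = √(2*u) = √2*√u)
P(g) = 2 - g³ (P(g) = 2 - g*g² = 2 - g³)
O(A) = -148/189 - A/621 (O(A) = -(148/21 + A/69)/9 = -148/189 - A/621)
1/(f(120) + O(P(K))) = 1/(√2*√120 + (-148/189 - (2 - 1*(-17)³)/621)) = 1/(√2*(2*√30) + (-148/189 - (2 - 1*(-4913))/621)) = 1/(4*√15 + (-148/189 - (2 + 4913)/621)) = 1/(4*√15 + (-148/189 - 1/621*4915)) = 1/(4*√15 + (-148/189 - 4915/621)) = 1/(4*√15 - 4201/483) = 1/(-4201/483 + 4*√15)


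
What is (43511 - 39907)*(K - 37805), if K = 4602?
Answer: -119663612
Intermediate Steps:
(43511 - 39907)*(K - 37805) = (43511 - 39907)*(4602 - 37805) = 3604*(-33203) = -119663612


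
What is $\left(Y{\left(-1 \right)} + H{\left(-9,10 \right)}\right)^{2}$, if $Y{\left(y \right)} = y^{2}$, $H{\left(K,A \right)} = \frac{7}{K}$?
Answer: $\frac{4}{81} \approx 0.049383$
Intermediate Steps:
$\left(Y{\left(-1 \right)} + H{\left(-9,10 \right)}\right)^{2} = \left(\left(-1\right)^{2} + \frac{7}{-9}\right)^{2} = \left(1 + 7 \left(- \frac{1}{9}\right)\right)^{2} = \left(1 - \frac{7}{9}\right)^{2} = \left(\frac{2}{9}\right)^{2} = \frac{4}{81}$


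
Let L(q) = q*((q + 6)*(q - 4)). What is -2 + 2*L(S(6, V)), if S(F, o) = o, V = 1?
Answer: -44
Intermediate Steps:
L(q) = q*(-4 + q)*(6 + q) (L(q) = q*((6 + q)*(-4 + q)) = q*((-4 + q)*(6 + q)) = q*(-4 + q)*(6 + q))
-2 + 2*L(S(6, V)) = -2 + 2*(1*(-24 + 1² + 2*1)) = -2 + 2*(1*(-24 + 1 + 2)) = -2 + 2*(1*(-21)) = -2 + 2*(-21) = -2 - 42 = -44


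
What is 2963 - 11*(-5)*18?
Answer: 3953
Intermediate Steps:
2963 - 11*(-5)*18 = 2963 - (-55)*18 = 2963 - 1*(-990) = 2963 + 990 = 3953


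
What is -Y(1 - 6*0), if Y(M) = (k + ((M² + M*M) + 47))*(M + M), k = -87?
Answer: 76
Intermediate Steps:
Y(M) = 2*M*(-40 + 2*M²) (Y(M) = (-87 + ((M² + M*M) + 47))*(M + M) = (-87 + ((M² + M²) + 47))*(2*M) = (-87 + (2*M² + 47))*(2*M) = (-87 + (47 + 2*M²))*(2*M) = (-40 + 2*M²)*(2*M) = 2*M*(-40 + 2*M²))
-Y(1 - 6*0) = -4*(1 - 6*0)*(-20 + (1 - 6*0)²) = -4*(1 + 0)*(-20 + (1 + 0)²) = -4*(-20 + 1²) = -4*(-20 + 1) = -4*(-19) = -1*(-76) = 76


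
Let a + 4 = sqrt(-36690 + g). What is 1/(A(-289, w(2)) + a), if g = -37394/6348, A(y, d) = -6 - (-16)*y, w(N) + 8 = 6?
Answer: -14708316/68274809101 - 23*I*sqrt(698836542)/68274809101 ≈ -0.00021543 - 8.9054e-6*I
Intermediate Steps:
w(N) = -2 (w(N) = -8 + 6 = -2)
A(y, d) = -6 + 16*y
g = -18697/3174 (g = -37394*1/6348 = -18697/3174 ≈ -5.8907)
a = -4 + I*sqrt(698836542)/138 (a = -4 + sqrt(-36690 - 18697/3174) = -4 + sqrt(-116472757/3174) = -4 + I*sqrt(698836542)/138 ≈ -4.0 + 191.56*I)
1/(A(-289, w(2)) + a) = 1/((-6 + 16*(-289)) + (-4 + I*sqrt(698836542)/138)) = 1/((-6 - 4624) + (-4 + I*sqrt(698836542)/138)) = 1/(-4630 + (-4 + I*sqrt(698836542)/138)) = 1/(-4634 + I*sqrt(698836542)/138)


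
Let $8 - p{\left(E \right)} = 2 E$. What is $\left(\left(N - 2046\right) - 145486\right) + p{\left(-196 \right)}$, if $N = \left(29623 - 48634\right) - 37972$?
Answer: $-204115$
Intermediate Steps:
$N = -56983$ ($N = -19011 - 37972 = -56983$)
$p{\left(E \right)} = 8 - 2 E$
$\left(\left(N - 2046\right) - 145486\right) + p{\left(-196 \right)} = \left(\left(-56983 - 2046\right) - 145486\right) + \left(8 - -392\right) = \left(-59029 - 145486\right) + \left(8 + 392\right) = -204515 + 400 = -204115$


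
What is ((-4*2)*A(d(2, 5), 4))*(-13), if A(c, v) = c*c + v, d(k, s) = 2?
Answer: 832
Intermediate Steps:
A(c, v) = v + c**2 (A(c, v) = c**2 + v = v + c**2)
((-4*2)*A(d(2, 5), 4))*(-13) = ((-4*2)*(4 + 2**2))*(-13) = -8*(4 + 4)*(-13) = -8*8*(-13) = -64*(-13) = 832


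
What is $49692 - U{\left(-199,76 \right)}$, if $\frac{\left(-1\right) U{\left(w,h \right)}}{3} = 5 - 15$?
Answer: $49662$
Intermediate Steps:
$U{\left(w,h \right)} = 30$ ($U{\left(w,h \right)} = - 3 \left(5 - 15\right) = \left(-3\right) \left(-10\right) = 30$)
$49692 - U{\left(-199,76 \right)} = 49692 - 30 = 49662$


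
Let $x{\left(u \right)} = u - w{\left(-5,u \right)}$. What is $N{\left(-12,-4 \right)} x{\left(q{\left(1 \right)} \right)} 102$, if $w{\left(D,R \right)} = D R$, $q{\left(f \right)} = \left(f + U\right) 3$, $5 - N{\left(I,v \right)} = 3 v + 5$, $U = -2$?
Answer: $-22032$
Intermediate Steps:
$N{\left(I,v \right)} = - 3 v$ ($N{\left(I,v \right)} = 5 - \left(3 v + 5\right) = 5 - \left(5 + 3 v\right) = - 3 v$)
$q{\left(f \right)} = -6 + 3 f$ ($q{\left(f \right)} = \left(f - 2\right) 3 = \left(-2 + f\right) 3 = -6 + 3 f$)
$x{\left(u \right)} = 6 u$ ($x{\left(u \right)} = u - - 5 u = u + 5 u = 6 u$)
$N{\left(-12,-4 \right)} x{\left(q{\left(1 \right)} \right)} 102 = \left(-3\right) \left(-4\right) 6 \left(-6 + 3 \cdot 1\right) 102 = 12 \cdot 6 \left(-6 + 3\right) 102 = 12 \cdot 6 \left(-3\right) 102 = 12 \left(-18\right) 102 = \left(-216\right) 102 = -22032$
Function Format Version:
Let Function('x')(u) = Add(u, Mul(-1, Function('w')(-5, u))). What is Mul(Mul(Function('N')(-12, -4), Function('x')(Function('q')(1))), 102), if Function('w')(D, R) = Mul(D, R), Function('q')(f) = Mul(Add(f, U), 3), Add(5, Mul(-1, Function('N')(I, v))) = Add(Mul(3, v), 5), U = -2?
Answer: -22032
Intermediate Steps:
Function('N')(I, v) = Mul(-3, v) (Function('N')(I, v) = Add(5, Mul(-1, Add(Mul(3, v), 5))) = Add(5, Mul(-1, Add(5, Mul(3, v)))) = Add(5, Add(-5, Mul(-3, v))) = Mul(-3, v))
Function('q')(f) = Add(-6, Mul(3, f)) (Function('q')(f) = Mul(Add(f, -2), 3) = Mul(Add(-2, f), 3) = Add(-6, Mul(3, f)))
Function('x')(u) = Mul(6, u) (Function('x')(u) = Add(u, Mul(-1, Mul(-5, u))) = Add(u, Mul(5, u)) = Mul(6, u))
Mul(Mul(Function('N')(-12, -4), Function('x')(Function('q')(1))), 102) = Mul(Mul(Mul(-3, -4), Mul(6, Add(-6, Mul(3, 1)))), 102) = Mul(Mul(12, Mul(6, Add(-6, 3))), 102) = Mul(Mul(12, Mul(6, -3)), 102) = Mul(Mul(12, -18), 102) = Mul(-216, 102) = -22032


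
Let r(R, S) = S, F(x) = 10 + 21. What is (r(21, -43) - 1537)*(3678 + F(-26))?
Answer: -5860220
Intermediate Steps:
F(x) = 31
(r(21, -43) - 1537)*(3678 + F(-26)) = (-43 - 1537)*(3678 + 31) = -1580*3709 = -5860220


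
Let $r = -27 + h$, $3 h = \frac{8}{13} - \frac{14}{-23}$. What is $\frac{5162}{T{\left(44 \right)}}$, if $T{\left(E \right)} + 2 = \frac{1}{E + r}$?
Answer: $- \frac{26868210}{10111} \approx -2657.3$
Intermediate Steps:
$h = \frac{122}{299}$ ($h = \frac{\frac{8}{13} - \frac{14}{-23}}{3} = \frac{8 \cdot \frac{1}{13} - - \frac{14}{23}}{3} = \frac{\frac{8}{13} + \frac{14}{23}}{3} = \frac{1}{3} \cdot \frac{366}{299} = \frac{122}{299} \approx 0.40803$)
$r = - \frac{7951}{299}$ ($r = -27 + \frac{122}{299} = - \frac{7951}{299} \approx -26.592$)
$T{\left(E \right)} = -2 + \frac{1}{- \frac{7951}{299} + E}$ ($T{\left(E \right)} = -2 + \frac{1}{E - \frac{7951}{299}} = -2 + \frac{1}{- \frac{7951}{299} + E}$)
$\frac{5162}{T{\left(44 \right)}} = \frac{5162}{\frac{1}{-7951 + 299 \cdot 44} \left(16201 - 26312\right)} = \frac{5162}{\frac{1}{-7951 + 13156} \left(16201 - 26312\right)} = \frac{5162}{\frac{1}{5205} \left(-10111\right)} = \frac{5162}{- \frac{10111}{5205}} = 5162 \left(- \frac{5205}{10111}\right) = - \frac{26868210}{10111}$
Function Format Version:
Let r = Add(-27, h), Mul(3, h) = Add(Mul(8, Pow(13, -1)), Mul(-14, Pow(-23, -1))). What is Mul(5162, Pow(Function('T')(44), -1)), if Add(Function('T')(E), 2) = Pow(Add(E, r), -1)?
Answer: Rational(-26868210, 10111) ≈ -2657.3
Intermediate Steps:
h = Rational(122, 299) (h = Mul(Rational(1, 3), Add(Mul(8, Pow(13, -1)), Mul(-14, Pow(-23, -1)))) = Mul(Rational(1, 3), Add(Mul(8, Rational(1, 13)), Mul(-14, Rational(-1, 23)))) = Mul(Rational(1, 3), Add(Rational(8, 13), Rational(14, 23))) = Mul(Rational(1, 3), Rational(366, 299)) = Rational(122, 299) ≈ 0.40803)
r = Rational(-7951, 299) (r = Add(-27, Rational(122, 299)) = Rational(-7951, 299) ≈ -26.592)
Function('T')(E) = Add(-2, Pow(Add(Rational(-7951, 299), E), -1)) (Function('T')(E) = Add(-2, Pow(Add(E, Rational(-7951, 299)), -1)) = Add(-2, Pow(Add(Rational(-7951, 299), E), -1)))
Mul(5162, Pow(Function('T')(44), -1)) = Mul(5162, Pow(Mul(Pow(Add(-7951, Mul(299, 44)), -1), Add(16201, Mul(-598, 44))), -1)) = Mul(5162, Pow(Mul(Pow(Add(-7951, 13156), -1), Add(16201, -26312)), -1)) = Mul(5162, Pow(Mul(Pow(5205, -1), -10111), -1)) = Mul(5162, Pow(Mul(Rational(1, 5205), -10111), -1)) = Mul(5162, Pow(Rational(-10111, 5205), -1)) = Mul(5162, Rational(-5205, 10111)) = Rational(-26868210, 10111)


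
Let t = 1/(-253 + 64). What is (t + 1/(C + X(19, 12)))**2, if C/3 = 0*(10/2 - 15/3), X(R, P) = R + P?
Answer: 24964/34327881 ≈ 0.00072722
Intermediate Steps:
X(R, P) = P + R
t = -1/189 (t = 1/(-189) = -1/189 ≈ -0.0052910)
C = 0 (C = 3*(0*(10/2 - 15/3)) = 3*(0*(10*(1/2) - 15*1/3)) = 3*(0*(5 - 5)) = 3*(0*0) = 3*0 = 0)
(t + 1/(C + X(19, 12)))**2 = (-1/189 + 1/(0 + (12 + 19)))**2 = (-1/189 + 1/(0 + 31))**2 = (-1/189 + 1/31)**2 = (158/5859)**2 = 24964/34327881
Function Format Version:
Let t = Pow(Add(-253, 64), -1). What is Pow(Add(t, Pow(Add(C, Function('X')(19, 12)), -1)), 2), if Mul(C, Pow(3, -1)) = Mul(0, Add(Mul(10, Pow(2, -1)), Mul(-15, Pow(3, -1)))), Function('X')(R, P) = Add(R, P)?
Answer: Rational(24964, 34327881) ≈ 0.00072722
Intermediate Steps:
Function('X')(R, P) = Add(P, R)
t = Rational(-1, 189) (t = Pow(-189, -1) = Rational(-1, 189) ≈ -0.0052910)
C = 0 (C = Mul(3, Mul(0, Add(Mul(10, Pow(2, -1)), Mul(-15, Pow(3, -1))))) = Mul(3, Mul(0, Add(Mul(10, Rational(1, 2)), Mul(-15, Rational(1, 3))))) = Mul(3, Mul(0, Add(5, -5))) = Mul(3, Mul(0, 0)) = Mul(3, 0) = 0)
Pow(Add(t, Pow(Add(C, Function('X')(19, 12)), -1)), 2) = Pow(Add(Rational(-1, 189), Pow(Add(0, Add(12, 19)), -1)), 2) = Pow(Add(Rational(-1, 189), Pow(Add(0, 31), -1)), 2) = Pow(Add(Rational(-1, 189), Pow(31, -1)), 2) = Pow(Add(Rational(-1, 189), Rational(1, 31)), 2) = Pow(Rational(158, 5859), 2) = Rational(24964, 34327881)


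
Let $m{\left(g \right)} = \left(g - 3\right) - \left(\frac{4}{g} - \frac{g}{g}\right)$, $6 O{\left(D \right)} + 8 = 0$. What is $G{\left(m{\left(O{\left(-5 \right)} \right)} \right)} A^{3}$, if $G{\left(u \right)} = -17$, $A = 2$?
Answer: $-136$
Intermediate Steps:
$O{\left(D \right)} = - \frac{4}{3}$ ($O{\left(D \right)} = - \frac{4}{3} + \frac{1}{6} \cdot 0 = - \frac{4}{3} + 0 = - \frac{4}{3}$)
$m{\left(g \right)} = -2 + g - \frac{4}{g}$ ($m{\left(g \right)} = \left(-3 + g\right) + \left(- \frac{4}{g} + 1\right) = \left(-3 + g\right) + \left(1 - \frac{4}{g}\right) = -2 + g - \frac{4}{g}$)
$G{\left(m{\left(O{\left(-5 \right)} \right)} \right)} A^{3} = - 17 \cdot 2^{3} = \left(-17\right) 8 = -136$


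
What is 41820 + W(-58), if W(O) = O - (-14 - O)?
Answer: 41718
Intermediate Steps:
W(O) = 14 + 2*O (W(O) = O + (14 + O) = 14 + 2*O)
41820 + W(-58) = 41820 + (14 + 2*(-58)) = 41820 + (14 - 116) = 41820 - 102 = 41718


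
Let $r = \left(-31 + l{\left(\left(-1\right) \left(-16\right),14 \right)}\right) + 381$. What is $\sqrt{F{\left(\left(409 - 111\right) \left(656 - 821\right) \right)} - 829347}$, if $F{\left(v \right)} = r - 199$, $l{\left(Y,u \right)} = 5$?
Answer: $i \sqrt{829191} \approx 910.6 i$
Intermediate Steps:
$r = 355$ ($r = \left(-31 + 5\right) + 381 = -26 + 381 = 355$)
$F{\left(v \right)} = 156$ ($F{\left(v \right)} = 355 - 199 = 156$)
$\sqrt{F{\left(\left(409 - 111\right) \left(656 - 821\right) \right)} - 829347} = \sqrt{156 - 829347} = \sqrt{-829191} = i \sqrt{829191}$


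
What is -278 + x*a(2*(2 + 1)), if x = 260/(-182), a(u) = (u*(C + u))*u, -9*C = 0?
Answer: -4106/7 ≈ -586.57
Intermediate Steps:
C = 0 (C = -⅑*0 = 0)
a(u) = u³ (a(u) = (u*(0 + u))*u = (u*u)*u = u²*u = u³)
x = -10/7 (x = 260*(-1/182) = -10/7 ≈ -1.4286)
-278 + x*a(2*(2 + 1)) = -278 - 10*8*(2 + 1)³/7 = -278 - 10*(2*3)³/7 = -278 - 10/7*6³ = -278 - 10/7*216 = -278 - 2160/7 = -4106/7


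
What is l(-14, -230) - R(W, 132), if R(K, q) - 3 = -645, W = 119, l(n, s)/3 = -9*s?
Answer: 6852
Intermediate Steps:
l(n, s) = -27*s (l(n, s) = 3*(-9*s) = -27*s)
R(K, q) = -642 (R(K, q) = 3 - 645 = -642)
l(-14, -230) - R(W, 132) = -27*(-230) - 1*(-642) = 6210 + 642 = 6852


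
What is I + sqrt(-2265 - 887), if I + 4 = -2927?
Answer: -2931 + 4*I*sqrt(197) ≈ -2931.0 + 56.143*I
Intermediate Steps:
I = -2931 (I = -4 - 2927 = -2931)
I + sqrt(-2265 - 887) = -2931 + sqrt(-2265 - 887) = -2931 + sqrt(-3152) = -2931 + 4*I*sqrt(197)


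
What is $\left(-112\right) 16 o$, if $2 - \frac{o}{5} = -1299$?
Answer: $-11656960$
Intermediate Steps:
$o = 6505$ ($o = 10 - -6495 = 10 + 6495 = 6505$)
$\left(-112\right) 16 o = \left(-112\right) 16 \cdot 6505 = \left(-1792\right) 6505 = -11656960$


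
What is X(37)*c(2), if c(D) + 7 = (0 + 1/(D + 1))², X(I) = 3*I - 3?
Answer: -744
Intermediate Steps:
X(I) = -3 + 3*I
c(D) = -7 + (1 + D)⁻² (c(D) = -7 + (0 + 1/(D + 1))² = -7 + (0 + 1/(1 + D))² = -7 + (1/(1 + D))² = -7 + (1 + D)⁻²)
X(37)*c(2) = (-3 + 3*37)*(-7 + (1 + 2)⁻²) = (-3 + 111)*(-7 + 3⁻²) = 108*(-7 + ⅑) = 108*(-62/9) = -744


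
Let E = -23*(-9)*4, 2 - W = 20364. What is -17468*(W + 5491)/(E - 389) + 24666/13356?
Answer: 578242318657/977214 ≈ 5.9173e+5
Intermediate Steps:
W = -20362 (W = 2 - 1*20364 = 2 - 20364 = -20362)
E = 828 (E = 207*4 = 828)
-17468*(W + 5491)/(E - 389) + 24666/13356 = -17468*(-20362 + 5491)/(828 - 389) + 24666/13356 = -17468/(439/(-14871)) + 24666*(1/13356) = -17468/(439*(-1/14871)) + 4111/2226 = -17468/(-439/14871) + 4111/2226 = -17468*(-14871/439) + 4111/2226 = 259766628/439 + 4111/2226 = 578242318657/977214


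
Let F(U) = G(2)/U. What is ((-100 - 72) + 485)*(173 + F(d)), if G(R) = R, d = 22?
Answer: 595952/11 ≈ 54177.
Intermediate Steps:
F(U) = 2/U
((-100 - 72) + 485)*(173 + F(d)) = ((-100 - 72) + 485)*(173 + 2/22) = (-172 + 485)*(173 + 2*(1/22)) = 313*(173 + 1/11) = 313*(1904/11) = 595952/11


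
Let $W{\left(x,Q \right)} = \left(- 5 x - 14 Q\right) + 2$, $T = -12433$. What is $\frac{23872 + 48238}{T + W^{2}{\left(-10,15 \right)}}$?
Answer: $\frac{72110}{12531} \approx 5.7545$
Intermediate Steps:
$W{\left(x,Q \right)} = 2 - 14 Q - 5 x$ ($W{\left(x,Q \right)} = \left(- 14 Q - 5 x\right) + 2 = 2 - 14 Q - 5 x$)
$\frac{23872 + 48238}{T + W^{2}{\left(-10,15 \right)}} = \frac{23872 + 48238}{-12433 + \left(2 - 210 - -50\right)^{2}} = \frac{72110}{-12433 + \left(2 - 210 + 50\right)^{2}} = \frac{72110}{-12433 + \left(-158\right)^{2}} = \frac{72110}{-12433 + 24964} = \frac{72110}{12531}$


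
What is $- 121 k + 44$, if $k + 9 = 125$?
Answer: $-13992$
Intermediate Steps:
$k = 116$ ($k = -9 + 125 = 116$)
$- 121 k + 44 = \left(-121\right) 116 + 44 = -14036 + 44 = -13992$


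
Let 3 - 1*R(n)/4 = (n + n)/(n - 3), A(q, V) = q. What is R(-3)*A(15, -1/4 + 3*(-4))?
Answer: 120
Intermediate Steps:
R(n) = 12 - 8*n/(-3 + n) (R(n) = 12 - 4*(n + n)/(n - 3) = 12 - 4*2*n/(-3 + n) = 12 - 8*n/(-3 + n))
R(-3)*A(15, -1/4 + 3*(-4)) = (4*(-9 - 3)/(-3 - 3))*15 = (4*(-12)/(-6))*15 = (4*(-⅙)*(-12))*15 = 8*15 = 120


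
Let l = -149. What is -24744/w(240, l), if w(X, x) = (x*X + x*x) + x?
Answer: 6186/3427 ≈ 1.8051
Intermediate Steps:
w(X, x) = x + x**2 + X*x (w(X, x) = (X*x + x**2) + x = (x**2 + X*x) + x = x + x**2 + X*x)
-24744/w(240, l) = -24744*(-1/(149*(1 + 240 - 149))) = -24744/((-149*92)) = -24744/(-13708) = -24744*(-1/13708) = 6186/3427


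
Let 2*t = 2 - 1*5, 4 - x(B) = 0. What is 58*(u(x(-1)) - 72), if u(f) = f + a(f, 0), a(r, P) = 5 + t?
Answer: -3741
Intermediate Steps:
x(B) = 4 (x(B) = 4 - 1*0 = 4 + 0 = 4)
t = -3/2 (t = (2 - 1*5)/2 = (2 - 5)/2 = (1/2)*(-3) = -3/2 ≈ -1.5000)
a(r, P) = 7/2 (a(r, P) = 5 - 3/2 = 7/2)
u(f) = 7/2 + f (u(f) = f + 7/2 = 7/2 + f)
58*(u(x(-1)) - 72) = 58*((7/2 + 4) - 72) = 58*(15/2 - 72) = 58*(-129/2) = -3741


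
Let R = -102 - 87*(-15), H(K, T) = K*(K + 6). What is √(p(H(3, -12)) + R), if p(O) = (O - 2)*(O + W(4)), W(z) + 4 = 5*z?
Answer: √2278 ≈ 47.728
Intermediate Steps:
W(z) = -4 + 5*z
H(K, T) = K*(6 + K)
R = 1203 (R = -102 + 1305 = 1203)
p(O) = (-2 + O)*(16 + O) (p(O) = (O - 2)*(O + (-4 + 5*4)) = (-2 + O)*(O + (-4 + 20)) = (-2 + O)*(O + 16) = (-2 + O)*(16 + O))
√(p(H(3, -12)) + R) = √((-32 + (3*(6 + 3))² + 14*(3*(6 + 3))) + 1203) = √((-32 + (3*9)² + 14*(3*9)) + 1203) = √((-32 + 27² + 14*27) + 1203) = √((-32 + 729 + 378) + 1203) = √(1075 + 1203) = √2278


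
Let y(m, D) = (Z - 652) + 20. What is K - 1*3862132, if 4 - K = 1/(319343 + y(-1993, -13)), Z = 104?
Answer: -1231304338321/318815 ≈ -3.8621e+6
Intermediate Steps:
y(m, D) = -528 (y(m, D) = (104 - 652) + 20 = -548 + 20 = -528)
K = 1275259/318815 (K = 4 - 1/(319343 - 528) = 4 - 1/318815 = 1275259/318815 ≈ 4.0000)
K - 1*3862132 = 1275259/318815 - 1*3862132 = 1275259/318815 - 3862132 = -1231304338321/318815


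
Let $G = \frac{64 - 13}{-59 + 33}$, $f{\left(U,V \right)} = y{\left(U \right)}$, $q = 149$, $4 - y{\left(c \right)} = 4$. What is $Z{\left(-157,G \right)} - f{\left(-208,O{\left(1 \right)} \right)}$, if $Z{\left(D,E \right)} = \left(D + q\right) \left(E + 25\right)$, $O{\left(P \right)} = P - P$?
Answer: $- \frac{2396}{13} \approx -184.31$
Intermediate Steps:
$y{\left(c \right)} = 0$ ($y{\left(c \right)} = 4 - 4 = 0$)
$O{\left(P \right)} = 0$
$f{\left(U,V \right)} = 0$
$G = - \frac{51}{26}$ ($G = \frac{51}{-26} = 51 \left(- \frac{1}{26}\right) = - \frac{51}{26} \approx -1.9615$)
$Z{\left(D,E \right)} = \left(25 + E\right) \left(149 + D\right)$ ($Z{\left(D,E \right)} = \left(D + 149\right) \left(E + 25\right) = \left(149 + D\right) \left(25 + E\right) = \left(25 + E\right) \left(149 + D\right)$)
$Z{\left(-157,G \right)} - f{\left(-208,O{\left(1 \right)} \right)} = \left(3725 + 25 \left(-157\right) + 149 \left(- \frac{51}{26}\right) - - \frac{8007}{26}\right) - 0 = \left(3725 - 3925 - \frac{7599}{26} + \frac{8007}{26}\right) + 0 = - \frac{2396}{13} + 0 = - \frac{2396}{13}$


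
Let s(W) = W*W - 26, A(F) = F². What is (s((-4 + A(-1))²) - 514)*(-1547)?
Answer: 710073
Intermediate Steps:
s(W) = -26 + W² (s(W) = W² - 26 = -26 + W²)
(s((-4 + A(-1))²) - 514)*(-1547) = ((-26 + ((-4 + (-1)²)²)²) - 514)*(-1547) = ((-26 + ((-4 + 1)²)²) - 514)*(-1547) = ((-26 + ((-3)²)²) - 514)*(-1547) = ((-26 + 9²) - 514)*(-1547) = ((-26 + 81) - 514)*(-1547) = (55 - 514)*(-1547) = -459*(-1547) = 710073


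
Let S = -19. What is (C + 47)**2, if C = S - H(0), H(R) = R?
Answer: 784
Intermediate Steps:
C = -19 (C = -19 - 1*0 = -19 + 0 = -19)
(C + 47)**2 = (-19 + 47)**2 = 28**2 = 784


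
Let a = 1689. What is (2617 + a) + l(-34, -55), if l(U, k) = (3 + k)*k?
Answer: 7166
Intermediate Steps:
l(U, k) = k*(3 + k)
(2617 + a) + l(-34, -55) = (2617 + 1689) - 55*(3 - 55) = 4306 - 55*(-52) = 4306 + 2860 = 7166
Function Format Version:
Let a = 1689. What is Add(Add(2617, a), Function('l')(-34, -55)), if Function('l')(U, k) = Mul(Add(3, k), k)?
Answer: 7166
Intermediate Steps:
Function('l')(U, k) = Mul(k, Add(3, k))
Add(Add(2617, a), Function('l')(-34, -55)) = Add(Add(2617, 1689), Mul(-55, Add(3, -55))) = Add(4306, Mul(-55, -52)) = Add(4306, 2860) = 7166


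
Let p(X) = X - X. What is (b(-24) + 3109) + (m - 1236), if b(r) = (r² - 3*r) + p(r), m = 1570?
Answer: 4091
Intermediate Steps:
p(X) = 0
b(r) = r² - 3*r (b(r) = (r² - 3*r) + 0 = r² - 3*r)
(b(-24) + 3109) + (m - 1236) = (-24*(-3 - 24) + 3109) + (1570 - 1236) = (-24*(-27) + 3109) + 334 = (648 + 3109) + 334 = 3757 + 334 = 4091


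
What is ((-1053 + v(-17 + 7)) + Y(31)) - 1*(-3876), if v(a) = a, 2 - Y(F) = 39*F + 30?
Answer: 1576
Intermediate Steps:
Y(F) = -28 - 39*F (Y(F) = 2 - (39*F + 30) = 2 - (30 + 39*F) = 2 + (-30 - 39*F) = -28 - 39*F)
((-1053 + v(-17 + 7)) + Y(31)) - 1*(-3876) = ((-1053 + (-17 + 7)) + (-28 - 39*31)) - 1*(-3876) = ((-1053 - 10) + (-28 - 1209)) + 3876 = (-1063 - 1237) + 3876 = -2300 + 3876 = 1576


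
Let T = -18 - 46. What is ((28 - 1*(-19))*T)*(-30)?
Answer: 90240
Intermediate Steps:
T = -64
((28 - 1*(-19))*T)*(-30) = ((28 - 1*(-19))*(-64))*(-30) = ((28 + 19)*(-64))*(-30) = (47*(-64))*(-30) = -3008*(-30) = 90240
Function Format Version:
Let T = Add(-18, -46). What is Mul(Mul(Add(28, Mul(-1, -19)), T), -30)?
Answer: 90240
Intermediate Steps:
T = -64
Mul(Mul(Add(28, Mul(-1, -19)), T), -30) = Mul(Mul(Add(28, Mul(-1, -19)), -64), -30) = Mul(Mul(Add(28, 19), -64), -30) = Mul(Mul(47, -64), -30) = Mul(-3008, -30) = 90240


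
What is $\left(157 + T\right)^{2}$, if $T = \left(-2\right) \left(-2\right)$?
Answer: $25921$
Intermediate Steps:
$T = 4$
$\left(157 + T\right)^{2} = \left(157 + 4\right)^{2} = 161^{2} = 25921$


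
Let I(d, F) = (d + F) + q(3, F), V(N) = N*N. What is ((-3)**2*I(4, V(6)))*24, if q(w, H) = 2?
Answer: 9072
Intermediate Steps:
V(N) = N**2
I(d, F) = 2 + F + d (I(d, F) = (d + F) + 2 = (F + d) + 2 = 2 + F + d)
((-3)**2*I(4, V(6)))*24 = ((-3)**2*(2 + 6**2 + 4))*24 = (9*(2 + 36 + 4))*24 = (9*42)*24 = 378*24 = 9072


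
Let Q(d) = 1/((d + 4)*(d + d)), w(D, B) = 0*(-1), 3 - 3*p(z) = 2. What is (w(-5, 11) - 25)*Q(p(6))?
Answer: -225/26 ≈ -8.6538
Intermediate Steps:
p(z) = ⅓ (p(z) = 1 - ⅓*2 = 1 - ⅔ = ⅓)
w(D, B) = 0
Q(d) = 1/(2*d*(4 + d)) (Q(d) = 1/((4 + d)*(2*d)) = 1/(2*d*(4 + d)))
(w(-5, 11) - 25)*Q(p(6)) = (0 - 25)*(1/(2*(⅓)*(4 + ⅓))) = -25*3/(2*13/3) = -25*3*3/(2*13) = -25*9/26 = -225/26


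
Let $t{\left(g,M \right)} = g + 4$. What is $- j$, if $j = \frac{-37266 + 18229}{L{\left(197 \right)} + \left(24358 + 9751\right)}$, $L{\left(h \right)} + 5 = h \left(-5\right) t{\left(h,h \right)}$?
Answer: $- \frac{19037}{163881} \approx -0.11616$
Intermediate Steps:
$t{\left(g,M \right)} = 4 + g$
$L{\left(h \right)} = -5 - 5 h \left(4 + h\right)$ ($L{\left(h \right)} = -5 + h \left(-5\right) \left(4 + h\right) = -5 + - 5 h \left(4 + h\right) = -5 - 5 h \left(4 + h\right)$)
$j = \frac{19037}{163881}$ ($j = \frac{-37266 + 18229}{\left(-5 - 985 \left(4 + 197\right)\right) + \left(24358 + 9751\right)} = - \frac{19037}{\left(-5 - 985 \cdot 201\right) + 34109} = - \frac{19037}{\left(-5 - 197985\right) + 34109} = - \frac{19037}{-197990 + 34109} = - \frac{19037}{-163881} = \left(-19037\right) \left(- \frac{1}{163881}\right) = \frac{19037}{163881} \approx 0.11616$)
$- j = \left(-1\right) \frac{19037}{163881} = - \frac{19037}{163881}$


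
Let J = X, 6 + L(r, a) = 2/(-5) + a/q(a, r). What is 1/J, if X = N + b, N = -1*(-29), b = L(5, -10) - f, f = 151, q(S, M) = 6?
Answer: -15/1951 ≈ -0.0076884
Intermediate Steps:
L(r, a) = -32/5 + a/6 (L(r, a) = -6 + (2/(-5) + a/6) = -6 + (2*(-⅕) + a*(⅙)) = -6 + (-⅖ + a/6) = -32/5 + a/6)
b = -2386/15 (b = (-32/5 + (⅙)*(-10)) - 1*151 = (-32/5 - 5/3) - 151 = -121/15 - 151 = -2386/15 ≈ -159.07)
N = 29
X = -1951/15 (X = 29 - 2386/15 = -1951/15 ≈ -130.07)
J = -1951/15 ≈ -130.07
1/J = 1/(-1951/15) = -15/1951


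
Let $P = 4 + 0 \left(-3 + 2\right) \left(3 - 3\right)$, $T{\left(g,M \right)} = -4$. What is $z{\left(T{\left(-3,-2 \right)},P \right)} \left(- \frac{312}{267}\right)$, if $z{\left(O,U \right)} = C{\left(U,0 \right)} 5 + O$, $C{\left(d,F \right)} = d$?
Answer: $- \frac{1664}{89} \approx -18.697$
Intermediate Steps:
$P = 4$ ($P = 4 + 0 \left(\left(-1\right) 0\right) = 4 + 0 \cdot 0 = 4 + 0 = 4$)
$z{\left(O,U \right)} = O + 5 U$ ($z{\left(O,U \right)} = U 5 + O = 5 U + O = O + 5 U$)
$z{\left(T{\left(-3,-2 \right)},P \right)} \left(- \frac{312}{267}\right) = \left(-4 + 5 \cdot 4\right) \left(- \frac{312}{267}\right) = \left(-4 + 20\right) \left(\left(-312\right) \frac{1}{267}\right) = 16 \left(- \frac{104}{89}\right) = - \frac{1664}{89}$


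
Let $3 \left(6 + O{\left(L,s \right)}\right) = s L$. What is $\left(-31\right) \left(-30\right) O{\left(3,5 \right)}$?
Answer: $-930$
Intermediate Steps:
$O{\left(L,s \right)} = -6 + \frac{L s}{3}$ ($O{\left(L,s \right)} = -6 + \frac{s L}{3} = -6 + \frac{L s}{3}$)
$\left(-31\right) \left(-30\right) O{\left(3,5 \right)} = \left(-31\right) \left(-30\right) \left(-6 + \frac{1}{3} \cdot 3 \cdot 5\right) = 930 \left(-6 + 5\right) = 930 \left(-1\right) = -930$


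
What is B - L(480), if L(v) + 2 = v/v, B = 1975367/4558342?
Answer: 6533709/4558342 ≈ 1.4334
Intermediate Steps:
B = 1975367/4558342 (B = 1975367*(1/4558342) = 1975367/4558342 ≈ 0.43335)
L(v) = -1 (L(v) = -2 + v/v = -2 + 1 = -1)
B - L(480) = 1975367/4558342 - 1*(-1) = 1975367/4558342 + 1 = 6533709/4558342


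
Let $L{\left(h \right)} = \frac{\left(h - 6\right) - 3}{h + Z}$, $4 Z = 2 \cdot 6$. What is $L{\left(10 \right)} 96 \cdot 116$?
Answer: $\frac{11136}{13} \approx 856.62$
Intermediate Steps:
$Z = 3$ ($Z = \frac{2 \cdot 6}{4} = \frac{1}{4} \cdot 12 = 3$)
$L{\left(h \right)} = \frac{-9 + h}{3 + h}$ ($L{\left(h \right)} = \frac{\left(h - 6\right) - 3}{h + 3} = \frac{\left(-6 + h\right) - 3}{3 + h} = \frac{-9 + h}{3 + h}$)
$L{\left(10 \right)} 96 \cdot 116 = \frac{-9 + 10}{3 + 10} \cdot 96 \cdot 116 = \frac{1}{13} \cdot 1 \cdot 96 \cdot 116 = \frac{1}{13} \cdot 96 \cdot 116 = \frac{96}{13} \cdot 116 = \frac{11136}{13}$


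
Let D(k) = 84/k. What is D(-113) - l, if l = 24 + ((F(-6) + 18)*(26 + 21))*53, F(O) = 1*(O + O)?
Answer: -1691694/113 ≈ -14971.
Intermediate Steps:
F(O) = 2*O (F(O) = 1*(2*O) = 2*O)
l = 14970 (l = 24 + ((2*(-6) + 18)*(26 + 21))*53 = 24 + ((-12 + 18)*47)*53 = 24 + (6*47)*53 = 24 + 282*53 = 24 + 14946 = 14970)
D(-113) - l = 84/(-113) - 1*14970 = 84*(-1/113) - 14970 = -84/113 - 14970 = -1691694/113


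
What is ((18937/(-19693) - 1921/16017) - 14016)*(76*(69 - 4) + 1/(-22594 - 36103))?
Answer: -427338729145788584454/6171456992119 ≈ -6.9244e+7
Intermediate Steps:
((18937/(-19693) - 1921/16017) - 14016)*(76*(69 - 4) + 1/(-22594 - 36103)) = ((18937*(-1/19693) - 1921*1/16017) - 14016)*(76*65 + 1/(-58697)) = ((-18937/19693 - 1921/16017) - 14016)*(4940 - 1/58697) = (-341144182/315422781 - 14016)*(289963179/58697) = -4421306842678/315422781*289963179/58697 = -427338729145788584454/6171456992119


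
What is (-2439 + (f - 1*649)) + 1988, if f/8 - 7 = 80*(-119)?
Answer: -77204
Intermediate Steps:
f = -76104 (f = 56 + 8*(80*(-119)) = 56 + 8*(-9520) = 56 - 76160 = -76104)
(-2439 + (f - 1*649)) + 1988 = (-2439 + (-76104 - 1*649)) + 1988 = (-2439 + (-76104 - 649)) + 1988 = (-2439 - 76753) + 1988 = -79192 + 1988 = -77204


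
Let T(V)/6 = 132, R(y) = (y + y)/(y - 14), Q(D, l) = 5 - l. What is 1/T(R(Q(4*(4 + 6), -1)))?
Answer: 1/792 ≈ 0.0012626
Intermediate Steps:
R(y) = 2*y/(-14 + y) (R(y) = (2*y)/(-14 + y) = 2*y/(-14 + y))
T(V) = 792 (T(V) = 6*132 = 792)
1/T(R(Q(4*(4 + 6), -1))) = 1/792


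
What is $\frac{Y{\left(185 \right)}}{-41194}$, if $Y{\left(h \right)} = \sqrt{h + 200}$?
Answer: $- \frac{\sqrt{385}}{41194} \approx -0.00047632$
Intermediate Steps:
$Y{\left(h \right)} = \sqrt{200 + h}$
$\frac{Y{\left(185 \right)}}{-41194} = \frac{\sqrt{200 + 185}}{-41194} = \sqrt{385} \left(- \frac{1}{41194}\right) = - \frac{\sqrt{385}}{41194}$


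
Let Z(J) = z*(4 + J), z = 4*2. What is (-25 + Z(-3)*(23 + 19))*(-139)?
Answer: -43229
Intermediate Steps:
z = 8
Z(J) = 32 + 8*J (Z(J) = 8*(4 + J) = 32 + 8*J)
(-25 + Z(-3)*(23 + 19))*(-139) = (-25 + (32 + 8*(-3))*(23 + 19))*(-139) = (-25 + (32 - 24)*42)*(-139) = (-25 + 8*42)*(-139) = (-25 + 336)*(-139) = 311*(-139) = -43229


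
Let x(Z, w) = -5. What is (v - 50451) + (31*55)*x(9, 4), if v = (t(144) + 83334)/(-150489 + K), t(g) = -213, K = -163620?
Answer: -6174991835/104703 ≈ -58976.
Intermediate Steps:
v = -27707/104703 (v = (-213 + 83334)/(-150489 - 163620) = 83121/(-314109) = 83121*(-1/314109) = -27707/104703 ≈ -0.26462)
(v - 50451) + (31*55)*x(9, 4) = (-27707/104703 - 50451) + (31*55)*(-5) = -5282398760/104703 + 1705*(-5) = -5282398760/104703 - 8525 = -6174991835/104703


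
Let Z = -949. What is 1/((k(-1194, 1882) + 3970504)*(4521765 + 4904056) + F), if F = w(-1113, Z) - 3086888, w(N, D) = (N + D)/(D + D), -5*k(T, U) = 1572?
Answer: 4745/177568782272085887 ≈ 2.6722e-14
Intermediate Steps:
k(T, U) = -1572/5 (k(T, U) = -⅕*1572 = -1572/5)
w(N, D) = (D + N)/(2*D) (w(N, D) = (D + N)/((2*D)) = (D + N)*(1/(2*D)) = (D + N)/(2*D))
F = -2929455681/949 (F = (½)*(-949 - 1113)/(-949) - 3086888 = (½)*(-1/949)*(-2062) - 3086888 = 1031/949 - 3086888 = -2929455681/949 ≈ -3.0869e+6)
1/((k(-1194, 1882) + 3970504)*(4521765 + 4904056) + F) = 1/((-1572/5 + 3970504)*(4521765 + 4904056) - 2929455681/949) = 1/((19850948/5)*9425821 - 2929455681/949) = 1/(187111482528308/5 - 2929455681/949) = 1/(177568782272085887/4745) = 4745/177568782272085887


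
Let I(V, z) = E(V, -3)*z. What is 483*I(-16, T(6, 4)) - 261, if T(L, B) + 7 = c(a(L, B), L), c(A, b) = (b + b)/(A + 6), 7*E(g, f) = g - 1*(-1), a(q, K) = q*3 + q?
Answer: 6570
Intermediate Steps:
a(q, K) = 4*q (a(q, K) = 3*q + q = 4*q)
E(g, f) = ⅐ + g/7 (E(g, f) = (g - 1*(-1))/7 = (g + 1)/7 = (1 + g)/7 = ⅐ + g/7)
c(A, b) = 2*b/(6 + A) (c(A, b) = (2*b)/(6 + A) = 2*b/(6 + A))
T(L, B) = -7 + 2*L/(6 + 4*L)
I(V, z) = z*(⅐ + V/7) (I(V, z) = (⅐ + V/7)*z = z*(⅐ + V/7))
483*I(-16, T(6, 4)) - 261 = 483*(((-21 - 13*6)/(3 + 2*6))*(1 - 16)/7) - 261 = 483*((⅐)*((-21 - 78)/(3 + 12))*(-15)) - 261 = 483*((⅐)*(-99/15)*(-15)) - 261 = 483*((⅐)*((1/15)*(-99))*(-15)) - 261 = 483*((⅐)*(-33/5)*(-15)) - 261 = 483*(99/7) - 261 = 6831 - 261 = 6570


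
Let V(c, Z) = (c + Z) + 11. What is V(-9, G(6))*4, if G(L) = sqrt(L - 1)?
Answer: 8 + 4*sqrt(5) ≈ 16.944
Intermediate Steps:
G(L) = sqrt(-1 + L)
V(c, Z) = 11 + Z + c (V(c, Z) = (Z + c) + 11 = 11 + Z + c)
V(-9, G(6))*4 = (11 + sqrt(-1 + 6) - 9)*4 = (11 + sqrt(5) - 9)*4 = (2 + sqrt(5))*4 = 8 + 4*sqrt(5)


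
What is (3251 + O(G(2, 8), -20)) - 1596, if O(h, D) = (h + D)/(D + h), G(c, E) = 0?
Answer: 1656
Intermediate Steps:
O(h, D) = 1 (O(h, D) = (D + h)/(D + h) = 1)
(3251 + O(G(2, 8), -20)) - 1596 = (3251 + 1) - 1596 = 3252 - 1596 = 1656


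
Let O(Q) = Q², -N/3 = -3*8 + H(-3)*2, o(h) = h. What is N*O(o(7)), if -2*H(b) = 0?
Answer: 3528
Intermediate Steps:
H(b) = 0 (H(b) = -½*0 = 0)
N = 72 (N = -3*(-3*8 + 0*2) = -3*(-24 + 0) = -3*(-24) = 72)
N*O(o(7)) = 72*7² = 72*49 = 3528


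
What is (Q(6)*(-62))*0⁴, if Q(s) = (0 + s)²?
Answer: 0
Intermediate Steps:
Q(s) = s²
(Q(6)*(-62))*0⁴ = (6²*(-62))*0⁴ = (36*(-62))*0 = -2232*0 = 0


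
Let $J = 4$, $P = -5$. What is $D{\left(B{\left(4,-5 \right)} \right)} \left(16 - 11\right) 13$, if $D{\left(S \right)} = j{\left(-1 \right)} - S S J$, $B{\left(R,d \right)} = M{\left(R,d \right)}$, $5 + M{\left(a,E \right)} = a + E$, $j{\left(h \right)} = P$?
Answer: $-9685$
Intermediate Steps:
$j{\left(h \right)} = -5$
$M{\left(a,E \right)} = -5 + E + a$ ($M{\left(a,E \right)} = -5 + \left(a + E\right) = -5 + \left(E + a\right) = -5 + E + a$)
$B{\left(R,d \right)} = -5 + R + d$ ($B{\left(R,d \right)} = -5 + d + R = -5 + R + d$)
$D{\left(S \right)} = -5 - 4 S^{2}$ ($D{\left(S \right)} = -5 - S S 4 = -5 - S^{2} \cdot 4 = -5 - 4 S^{2}$)
$D{\left(B{\left(4,-5 \right)} \right)} \left(16 - 11\right) 13 = \left(-5 - 4 \left(-5 + 4 - 5\right)^{2}\right) \left(16 - 11\right) 13 = \left(-5 - 4 \left(-6\right)^{2}\right) 5 \cdot 13 = \left(-5 - 144\right) 65 = \left(-149\right) 65 = -9685$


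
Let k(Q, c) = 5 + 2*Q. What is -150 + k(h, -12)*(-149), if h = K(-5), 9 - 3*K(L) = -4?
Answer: -6559/3 ≈ -2186.3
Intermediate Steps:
K(L) = 13/3 (K(L) = 3 - 1/3*(-4) = 3 + 4/3 = 13/3)
h = 13/3 ≈ 4.3333
-150 + k(h, -12)*(-149) = -150 + (5 + 2*(13/3))*(-149) = -150 + (5 + 26/3)*(-149) = -150 + (41/3)*(-149) = -150 - 6109/3 = -6559/3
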